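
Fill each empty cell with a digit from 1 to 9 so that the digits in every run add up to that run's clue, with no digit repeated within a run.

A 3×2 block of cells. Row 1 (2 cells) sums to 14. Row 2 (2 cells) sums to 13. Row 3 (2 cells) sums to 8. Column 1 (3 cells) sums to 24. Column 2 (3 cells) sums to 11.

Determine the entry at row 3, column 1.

7

24 in 3 cells must be {7,8,9}.
The 8 across and the 24 down share only 7, so (3,1) = 7.
(3,2) = 8 − 7 = 1 completes the 8 across.
Nothing is forced directly, so branch on (1,1), whose candidates are 8 or 9. If (1,1) = 9: then (1,2) would have to be in {5} for the 14 across but in {2,3,4,6,7,8} for the 11 down — contradiction. So (1,1) = 8.
(1,2) = 14 − 8 = 6 completes the 14 across.
(2,1) = 24 − 15 = 9 completes the 24 down.
(2,2) = 13 − 9 = 4 completes the 13 across.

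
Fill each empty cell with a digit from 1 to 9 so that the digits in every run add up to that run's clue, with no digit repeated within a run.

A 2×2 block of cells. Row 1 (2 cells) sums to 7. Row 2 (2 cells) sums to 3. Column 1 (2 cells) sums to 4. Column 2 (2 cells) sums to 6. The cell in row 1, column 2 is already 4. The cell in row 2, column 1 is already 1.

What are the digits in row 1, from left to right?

3 4

3 in 2 cells must be {1,2}; 4 in 2 cells must be {1,3}.
(1,1) = 7 − 4 = 3 completes the 7 across.
(2,2) = 3 − 1 = 2 completes the 3 across.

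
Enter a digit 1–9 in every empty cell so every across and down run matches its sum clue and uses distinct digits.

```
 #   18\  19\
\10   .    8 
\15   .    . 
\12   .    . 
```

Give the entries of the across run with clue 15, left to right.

9, 6

R1C1 = 10 − 8 = 2 completes the 10 across.
No cell is forced outright now. R2C1 can only be 7 or 9 (the digits allowed by both its 15 across and its 18 down). If R2C1 = 7: then R2C2 would have to be in {8} for the 15 across but in {2,4,5,6,7,9} for the 19 down — contradiction. So R2C1 = 9.
R2C2 = 15 − 9 = 6 completes the 15 across.
R3C1 = 18 − 11 = 7 completes the 18 down.
R3C2 = 12 − 7 = 5 completes the 12 across.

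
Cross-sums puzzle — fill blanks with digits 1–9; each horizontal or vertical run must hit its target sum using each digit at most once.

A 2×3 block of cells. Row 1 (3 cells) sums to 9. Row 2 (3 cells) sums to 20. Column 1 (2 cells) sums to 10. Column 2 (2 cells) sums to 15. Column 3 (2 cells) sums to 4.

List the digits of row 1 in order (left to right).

4 in 2 cells must be {1,3}.
The 9 across and the 15 down share only 6, so (1,2) = 6.
Given what's placed, (1,3) must be 1 to fit the 9 across and 4 down.
(2,2) = 15 − 6 = 9 completes the 15 down.
(2,3) = 4 − 1 = 3 completes the 4 down.
(1,1) = 9 − 7 = 2 completes the 9 across.
(2,1) = 20 − 12 = 8 completes the 20 across.

2 6 1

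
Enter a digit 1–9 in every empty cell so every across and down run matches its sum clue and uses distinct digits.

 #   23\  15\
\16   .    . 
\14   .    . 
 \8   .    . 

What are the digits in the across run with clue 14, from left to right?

8 6

16 in 2 cells must be {7,9}; 23 in 3 cells must be {6,8,9}.
The 16 across and the 23 down share only 9, so R1C1 = 9.
R1C2 = 16 − 9 = 7 completes the 16 across.
Given what's placed, R3C1 must be 6 to fit the 8 across and 23 down.
R3C2 = 8 − 6 = 2 completes the 8 across.
R2C1 = 23 − 15 = 8 completes the 23 down.
R2C2 = 14 − 8 = 6 completes the 14 across.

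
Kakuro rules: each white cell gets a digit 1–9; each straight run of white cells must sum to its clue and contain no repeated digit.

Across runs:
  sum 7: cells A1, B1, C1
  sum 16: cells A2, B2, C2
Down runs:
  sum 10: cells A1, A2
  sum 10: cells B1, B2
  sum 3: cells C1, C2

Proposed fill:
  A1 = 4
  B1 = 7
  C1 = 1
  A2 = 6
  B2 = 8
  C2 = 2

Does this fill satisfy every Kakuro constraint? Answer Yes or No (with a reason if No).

No — the down run B1–B2 sums to 15, not 10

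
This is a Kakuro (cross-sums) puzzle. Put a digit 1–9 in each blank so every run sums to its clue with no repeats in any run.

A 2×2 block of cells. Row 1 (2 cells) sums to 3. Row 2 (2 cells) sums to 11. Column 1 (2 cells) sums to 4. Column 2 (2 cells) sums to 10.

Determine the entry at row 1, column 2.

2

3 in 2 cells must be {1,2}; 4 in 2 cells must be {1,3}.
The 3 across and the 4 down share only 1, so (1,1) = 1.
(1,2) = 3 − 1 = 2 completes the 3 across.
(2,1) = 4 − 1 = 3 completes the 4 down.
(2,2) = 11 − 3 = 8 completes the 11 across.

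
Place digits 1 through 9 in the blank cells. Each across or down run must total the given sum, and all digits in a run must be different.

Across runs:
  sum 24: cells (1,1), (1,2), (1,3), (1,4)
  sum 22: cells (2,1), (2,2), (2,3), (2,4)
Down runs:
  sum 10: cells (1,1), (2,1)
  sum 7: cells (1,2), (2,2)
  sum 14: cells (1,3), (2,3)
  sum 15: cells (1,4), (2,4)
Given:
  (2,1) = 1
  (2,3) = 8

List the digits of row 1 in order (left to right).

9 1 6 8

(1,1) = 10 − 1 = 9 completes the 10 down.
(1,3) = 14 − 8 = 6 completes the 14 down.
No cell is forced outright now. (2,2) can only be 4 or 6 (the digits allowed by both its 22 across and its 7 down). If (2,2) = 4: then (1,2) would have to be in {1,2,4,5,7,8} for the 24 across but in {3} for the 7 down — contradiction. So (2,2) = 6.
(1,2) = 7 − 6 = 1 completes the 7 down.
(1,4) = 24 − 16 = 8 completes the 24 across.
(2,4) = 22 − 15 = 7 completes the 22 across.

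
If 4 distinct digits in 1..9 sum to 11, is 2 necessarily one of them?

Yes

The only way to make 11 from 4 distinct digits is {1,2,3,5}, which contains 2.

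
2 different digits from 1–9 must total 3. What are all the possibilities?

2 distinct digits from 1–9 sum between 3 and 17.
Only one set works: {1,2}.

{1,2}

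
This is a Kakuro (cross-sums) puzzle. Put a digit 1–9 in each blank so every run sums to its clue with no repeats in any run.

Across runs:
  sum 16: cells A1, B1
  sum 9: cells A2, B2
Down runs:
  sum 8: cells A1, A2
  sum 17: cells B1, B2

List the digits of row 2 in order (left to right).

1 8

16 in 2 cells must be {7,9}; 17 in 2 cells must be {8,9}.
The 16 across and the 8 down share only 7, so A1 = 7.
B1 = 16 − 7 = 9 completes the 16 across.
A2 = 8 − 7 = 1 completes the 8 down.
B2 = 9 − 1 = 8 completes the 9 across.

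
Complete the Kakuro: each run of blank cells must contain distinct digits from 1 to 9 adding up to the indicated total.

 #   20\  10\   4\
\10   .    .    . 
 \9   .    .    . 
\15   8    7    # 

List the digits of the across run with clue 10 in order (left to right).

4 in 2 cells must be {1,3}.
No cell is forced outright now. R2C1 can only be 3 or 5 (the digits allowed by both its 9 across and its 20 down). If R2C1 = 3: then R1C1 would have to be in {1,2,3,4,5,6,7} for the 10 across but in {9} for the 20 down — contradiction. So R2C1 = 5.
R1C1 = 20 − 13 = 7 completes the 20 down.
Given what's placed, R1C3 must be 1 to fit the 10 across and 4 down.
R2C2 = 1: the only remaining digit allowed by both the 9 across and the 10 down.
R2C3 = 9 − 6 = 3 completes the 9 across.
R1C2 = 10 − 8 = 2 completes the 10 across.

7, 2, 1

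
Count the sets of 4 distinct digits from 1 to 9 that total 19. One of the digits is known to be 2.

5

4 distinct digits from 1–9 sum between 10 and 30.
Keeping only sets containing 2.
Enumerating: {1,2,7,9}, {2,3,5,9}, {2,3,6,8}, {2,4,5,8}, {2,4,6,7}.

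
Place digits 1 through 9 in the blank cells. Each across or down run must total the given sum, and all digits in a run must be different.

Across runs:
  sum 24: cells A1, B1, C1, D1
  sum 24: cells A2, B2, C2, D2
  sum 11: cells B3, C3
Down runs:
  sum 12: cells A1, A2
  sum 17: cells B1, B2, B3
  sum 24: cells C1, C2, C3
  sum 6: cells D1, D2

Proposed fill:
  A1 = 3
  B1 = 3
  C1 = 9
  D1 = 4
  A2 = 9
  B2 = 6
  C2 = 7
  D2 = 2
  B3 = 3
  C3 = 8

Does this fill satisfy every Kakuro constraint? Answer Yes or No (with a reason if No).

No — the across run A1–D1 sums to 19, not 24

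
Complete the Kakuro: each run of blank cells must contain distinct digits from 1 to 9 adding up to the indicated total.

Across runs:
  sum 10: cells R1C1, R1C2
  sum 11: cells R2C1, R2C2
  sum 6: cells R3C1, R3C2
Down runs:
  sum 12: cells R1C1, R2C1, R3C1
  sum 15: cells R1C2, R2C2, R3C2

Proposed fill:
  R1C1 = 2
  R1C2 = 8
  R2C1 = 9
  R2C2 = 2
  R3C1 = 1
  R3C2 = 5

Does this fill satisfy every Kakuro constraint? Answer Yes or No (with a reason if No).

Across: 2+8=10; 9+2=11; 1+5=6. Down: 2+9+1=12; 8+2+5=15. No digit repeats within any run.

Yes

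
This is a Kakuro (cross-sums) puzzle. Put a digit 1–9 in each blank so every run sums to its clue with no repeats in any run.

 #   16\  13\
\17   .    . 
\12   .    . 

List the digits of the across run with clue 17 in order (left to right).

9, 8

17 in 2 cells must be {8,9}; 16 in 2 cells must be {7,9}.
The 17 across and the 16 down share only 9, so R1C1 = 9.
R1C2 = 17 − 9 = 8 completes the 17 across.
R2C1 = 16 − 9 = 7 completes the 16 down.
R2C2 = 12 − 7 = 5 completes the 12 across.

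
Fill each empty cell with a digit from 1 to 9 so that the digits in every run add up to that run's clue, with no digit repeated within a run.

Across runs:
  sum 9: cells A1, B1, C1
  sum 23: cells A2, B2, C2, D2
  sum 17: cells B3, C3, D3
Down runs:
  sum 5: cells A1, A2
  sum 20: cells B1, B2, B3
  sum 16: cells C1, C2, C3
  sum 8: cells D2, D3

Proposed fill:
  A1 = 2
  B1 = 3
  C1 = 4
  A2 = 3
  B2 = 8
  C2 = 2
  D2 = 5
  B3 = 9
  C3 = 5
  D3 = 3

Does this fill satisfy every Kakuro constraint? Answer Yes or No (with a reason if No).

No — the down run C1–C3 sums to 11, not 16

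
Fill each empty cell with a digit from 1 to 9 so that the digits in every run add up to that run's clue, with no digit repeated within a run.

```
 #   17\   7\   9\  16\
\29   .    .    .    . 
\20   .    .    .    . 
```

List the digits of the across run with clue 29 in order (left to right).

29 in 4 cells must be {5,7,8,9}; 17 in 2 cells must be {8,9}; 16 in 2 cells must be {7,9}.
Only 5 fits R1C2 under both its across sum 29 and down sum 7.
R2C2 = 7 − 5 = 2 completes the 7 down.
Nothing is forced directly, so branch on R1C3, whose candidates are 7 or 8. If R1C3 = 7: that forces R1C4 = 9, after which R2C3 would have to be in {1,3,4,5,6,7,8,9} for the 20 across but in {2} for the 9 down — contradiction. So R1C3 = 8.
R1C1 = 9: the only remaining digit allowed by both the 29 across and the 17 down.
R1C4 = 29 − 22 = 7 completes the 29 across.

9, 5, 8, 7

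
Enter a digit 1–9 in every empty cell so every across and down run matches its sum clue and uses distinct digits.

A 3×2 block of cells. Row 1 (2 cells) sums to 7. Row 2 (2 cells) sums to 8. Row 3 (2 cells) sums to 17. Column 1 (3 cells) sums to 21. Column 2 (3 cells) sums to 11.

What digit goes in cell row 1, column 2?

17 in 2 cells must be {8,9}.
The 17 across and the 11 down share only 8, so (3,2) = 8.
(3,1) = 17 − 8 = 9 completes the 17 across.
Nothing is forced directly, so branch on (1,1), whose candidates are 4 or 5. If (1,1) = 4: then (1,2) would have to be in {3} for the 7 across but in {1,2} for the 11 down — contradiction. So (1,1) = 5.
(1,2) = 7 − 5 = 2 completes the 7 across.
(2,1) = 21 − 14 = 7 completes the 21 down.
(2,2) = 8 − 7 = 1 completes the 8 across.

2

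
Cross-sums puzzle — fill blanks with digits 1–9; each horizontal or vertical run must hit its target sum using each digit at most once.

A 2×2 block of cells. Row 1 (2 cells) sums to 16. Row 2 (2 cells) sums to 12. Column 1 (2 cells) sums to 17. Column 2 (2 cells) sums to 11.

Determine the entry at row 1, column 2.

16 in 2 cells must be {7,9}; 17 in 2 cells must be {8,9}.
The 16 across and the 17 down share only 9, so (1,1) = 9.
(1,2) = 16 − 9 = 7 completes the 16 across.
(2,1) = 17 − 9 = 8 completes the 17 down.
(2,2) = 12 − 8 = 4 completes the 12 across.

7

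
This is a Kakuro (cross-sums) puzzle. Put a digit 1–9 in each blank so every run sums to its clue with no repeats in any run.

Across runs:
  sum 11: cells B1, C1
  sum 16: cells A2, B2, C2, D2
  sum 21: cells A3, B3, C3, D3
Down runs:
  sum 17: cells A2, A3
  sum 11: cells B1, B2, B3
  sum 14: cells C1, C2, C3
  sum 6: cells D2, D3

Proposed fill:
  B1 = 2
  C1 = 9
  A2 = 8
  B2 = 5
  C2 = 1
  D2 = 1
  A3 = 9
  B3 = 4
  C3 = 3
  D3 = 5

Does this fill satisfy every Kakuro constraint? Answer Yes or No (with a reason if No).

No — the across run A2–D2 sums to 15, not 16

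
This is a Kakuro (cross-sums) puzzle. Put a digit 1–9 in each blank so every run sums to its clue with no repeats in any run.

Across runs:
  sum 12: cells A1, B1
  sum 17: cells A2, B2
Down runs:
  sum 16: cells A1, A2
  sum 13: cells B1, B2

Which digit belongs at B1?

17 in 2 cells must be {8,9}; 16 in 2 cells must be {7,9}.
The 17 across and the 16 down share only 9, so A2 = 9.
B2 = 17 − 9 = 8 completes the 17 across.
A1 = 16 − 9 = 7 completes the 16 down.
B1 = 12 − 7 = 5 completes the 12 across.

5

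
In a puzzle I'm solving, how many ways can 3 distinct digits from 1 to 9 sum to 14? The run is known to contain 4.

3 distinct digits from 1–9 sum between 6 and 24.
Keeping only sets containing 4.
Enumerating: {1,4,9}, {2,4,8}, {3,4,7}.

3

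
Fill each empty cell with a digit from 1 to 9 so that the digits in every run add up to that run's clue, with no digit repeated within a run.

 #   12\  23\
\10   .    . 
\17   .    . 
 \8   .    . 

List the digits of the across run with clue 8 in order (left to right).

2 6

17 in 2 cells must be {8,9}; 23 in 3 cells must be {6,8,9}.
The 8 across and the 23 down share only 6, so R3C2 = 6.
R3C1 = 8 − 6 = 2 completes the 8 across.
Given what's placed, R2C1 must be 9 to fit the 17 across and 12 down.
R2C2 = 17 − 9 = 8 completes the 17 across.
R1C1 = 12 − 11 = 1 completes the 12 down.
R1C2 = 10 − 1 = 9 completes the 10 across.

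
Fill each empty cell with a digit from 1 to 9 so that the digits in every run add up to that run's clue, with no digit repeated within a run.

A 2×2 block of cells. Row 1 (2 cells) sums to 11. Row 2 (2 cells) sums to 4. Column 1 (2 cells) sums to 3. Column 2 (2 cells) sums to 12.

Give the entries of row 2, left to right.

4 in 2 cells must be {1,3}; 3 in 2 cells must be {1,2}.
The 11 across and the 3 down share only 2, so (1,1) = 2.
(1,2) = 11 − 2 = 9 completes the 11 across.
(2,1) = 3 − 2 = 1 completes the 3 down.
(2,2) = 4 − 1 = 3 completes the 4 across.

1 3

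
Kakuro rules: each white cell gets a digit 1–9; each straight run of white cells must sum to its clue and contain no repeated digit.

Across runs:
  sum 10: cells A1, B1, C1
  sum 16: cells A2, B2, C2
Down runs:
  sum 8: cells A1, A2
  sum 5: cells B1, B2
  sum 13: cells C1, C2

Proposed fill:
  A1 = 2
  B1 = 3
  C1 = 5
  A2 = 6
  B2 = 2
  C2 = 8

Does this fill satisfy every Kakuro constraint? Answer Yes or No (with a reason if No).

Across: 2+3+5=10; 6+2+8=16. Down: 2+6=8; 3+2=5; 5+8=13. No digit repeats within any run.

Yes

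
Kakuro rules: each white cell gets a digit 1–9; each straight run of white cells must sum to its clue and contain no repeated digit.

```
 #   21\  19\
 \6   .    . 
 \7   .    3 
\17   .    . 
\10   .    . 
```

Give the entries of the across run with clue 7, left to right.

4 3

17 in 2 cells must be {8,9}.
R2C1 = 7 − 3 = 4 completes the 7 across.
Nothing is forced directly, so branch on R3C1, whose candidates are 8 or 9. If R3C1 = 8: that forces R1C1 = 2, R1C2 = 4, after which R3C2 would have to be in {9} for the 17 across but in {5,7} for the 19 down — contradiction. So R3C1 = 9.
R3C2 = 17 − 9 = 8 completes the 17 across.
Nothing is forced directly, so branch on R1C2, whose candidates are 1 or 2. If R1C2 = 2: then R1C1 would have to be in {4} for the 6 across but in {1,2,3,5,6,7} for the 21 down — contradiction. So R1C2 = 1.
R1C1 = 6 − 1 = 5 completes the 6 across.
R4C1 = 21 − 18 = 3 completes the 21 down.
R4C2 = 10 − 3 = 7 completes the 10 across.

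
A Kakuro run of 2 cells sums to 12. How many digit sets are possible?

3

2 distinct digits from 1–9 sum between 3 and 17.
Enumerating: {3,9}, {4,8}, {5,7}.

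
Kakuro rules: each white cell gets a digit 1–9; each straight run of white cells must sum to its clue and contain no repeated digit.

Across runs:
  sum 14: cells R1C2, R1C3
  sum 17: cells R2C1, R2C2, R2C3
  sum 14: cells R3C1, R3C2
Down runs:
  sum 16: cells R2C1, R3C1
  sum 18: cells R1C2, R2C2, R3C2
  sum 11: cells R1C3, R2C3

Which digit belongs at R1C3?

5

16 in 2 cells must be {7,9}.
The 14 across and the 16 down share only 9, so R3C1 = 9.
R3C2 = 14 − 9 = 5 completes the 14 across.
R2C1 = 16 − 9 = 7 completes the 16 down.
No cell is forced outright now. R1C2 can only be 6 or 9 (the digits allowed by both its 14 across and its 18 down). If R1C2 = 6: that forces R1C3 = 8, after which R2C2 would have to be in {1,2,4,6,8,9} for the 17 across but in {7} for the 18 down — contradiction. So R1C2 = 9.
R1C3 = 14 − 9 = 5 completes the 14 across.
R2C2 = 18 − 14 = 4 completes the 18 down.
R2C3 = 17 − 11 = 6 completes the 17 across.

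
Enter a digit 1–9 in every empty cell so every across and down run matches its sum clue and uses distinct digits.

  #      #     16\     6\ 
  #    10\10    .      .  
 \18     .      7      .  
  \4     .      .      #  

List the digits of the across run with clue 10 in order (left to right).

4 in 2 cells must be {1,3}.
Nothing is forced directly, so branch on R3C1, whose candidates are 1 or 3. If R3C1 = 3: then R2C1 would have to be in {2,3,5,6,8,9} for the 18 across but in {7} for the 10 down — contradiction. So R3C1 = 1.
R2C1 = 10 − 1 = 9 completes the 10 down.
R2C3 = 18 − 16 = 2 completes the 18 across.
R3C2 = 4 − 1 = 3 completes the 4 across.
R1C2 = 16 − 10 = 6 completes the 16 down.
R1C3 = 10 − 6 = 4 completes the 10 across.

6 4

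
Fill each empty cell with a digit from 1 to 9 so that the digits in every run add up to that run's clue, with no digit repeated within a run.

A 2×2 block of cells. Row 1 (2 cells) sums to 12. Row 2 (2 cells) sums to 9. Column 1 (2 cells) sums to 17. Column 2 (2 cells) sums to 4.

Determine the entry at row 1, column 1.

9

17 in 2 cells must be {8,9}; 4 in 2 cells must be {1,3}.
The 12 across and the 4 down share only 3, so (1,2) = 3.
The 9 across and the 17 down share only 8, so (2,1) = 8.
(2,2) = 9 − 8 = 1 completes the 9 across.
(1,1) = 12 − 3 = 9 completes the 12 across.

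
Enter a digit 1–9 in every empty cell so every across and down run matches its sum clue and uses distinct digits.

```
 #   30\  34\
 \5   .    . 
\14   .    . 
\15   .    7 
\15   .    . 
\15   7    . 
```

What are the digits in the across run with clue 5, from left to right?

1, 4

34 in 5 cells must be {4,6,7,8,9}.
R1C2 = 4: the only remaining digit allowed by both the 5 across and the 34 down.
R3C1 = 15 − 7 = 8 completes the 15 across.
R5C2 = 15 − 7 = 8 completes the 15 across.
R1C1 = 5 − 4 = 1 completes the 5 across.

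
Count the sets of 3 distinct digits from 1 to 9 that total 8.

2

3 distinct digits from 1–9 sum between 6 and 24.
Enumerating: {1,2,5}, {1,3,4}.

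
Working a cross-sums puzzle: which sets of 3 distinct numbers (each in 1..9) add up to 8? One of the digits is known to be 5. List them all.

3 distinct digits from 1–9 sum between 6 and 24.
Keeping only sets containing 5.
Only one set works: {1,2,5}.

{1,2,5}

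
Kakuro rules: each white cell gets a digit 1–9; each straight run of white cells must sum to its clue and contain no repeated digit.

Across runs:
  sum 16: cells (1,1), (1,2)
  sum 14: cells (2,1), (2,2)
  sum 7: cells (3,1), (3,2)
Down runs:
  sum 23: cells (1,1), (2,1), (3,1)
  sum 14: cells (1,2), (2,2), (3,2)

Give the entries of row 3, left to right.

6, 1

16 in 2 cells must be {7,9}; 23 in 3 cells must be {6,8,9}.
The 16 across and the 23 down share only 9, so (1,1) = 9.
(1,2) = 16 − 9 = 7 completes the 16 across.
Given what's placed, (3,1) must be 6 to fit the 7 across and 23 down.
(3,2) = 7 − 6 = 1 completes the 7 across.
(2,1) = 23 − 15 = 8 completes the 23 down.
(2,2) = 14 − 8 = 6 completes the 14 across.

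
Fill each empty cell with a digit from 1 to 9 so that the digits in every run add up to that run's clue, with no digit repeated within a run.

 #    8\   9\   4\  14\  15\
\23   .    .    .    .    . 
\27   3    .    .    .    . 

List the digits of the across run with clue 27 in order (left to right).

4 in 2 cells must be {1,3}.
R1C1 = 8 − 3 = 5 completes the 8 down.
R2C3 = 1: the only remaining digit allowed by both the 27 across and the 4 down.
R1C3 = 4 − 1 = 3 completes the 4 down.
No cell is forced outright now. R2C2 can only be 6 or 8 (the digits allowed by both its 27 across and its 9 down). If R2C2 = 6: then R1C2 would have to be in {1,2,4,6,7,8,9} for the 23 across but in {3} for the 9 down — contradiction. So R2C2 = 8.
R1C2 = 9 − 8 = 1 completes the 9 down.
Nothing is forced directly, so branch on R2C4, whose candidates are 6 or 9. If R2C4 = 9: then R1C4 would have to be in {6,8} for the 23 across but in {5} for the 14 down — contradiction. So R2C4 = 6.
R1C4 = 14 − 6 = 8 completes the 14 down.
R1C5 = 23 − 17 = 6 completes the 23 across.
R2C5 = 27 − 18 = 9 completes the 27 across.

3 8 1 6 9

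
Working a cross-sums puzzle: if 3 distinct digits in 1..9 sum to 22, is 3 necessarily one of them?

No

Counterexample: {5,8,9} sums to 22 without using 3.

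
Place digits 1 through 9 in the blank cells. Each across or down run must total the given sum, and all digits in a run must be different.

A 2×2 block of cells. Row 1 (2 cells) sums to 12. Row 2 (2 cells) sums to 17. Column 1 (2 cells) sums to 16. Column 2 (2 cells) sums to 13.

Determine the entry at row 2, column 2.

8

17 in 2 cells must be {8,9}; 16 in 2 cells must be {7,9}.
The 17 across and the 16 down share only 9, so (2,1) = 9.
(2,2) = 17 − 9 = 8 completes the 17 across.
(1,1) = 16 − 9 = 7 completes the 16 down.
(1,2) = 12 − 7 = 5 completes the 12 across.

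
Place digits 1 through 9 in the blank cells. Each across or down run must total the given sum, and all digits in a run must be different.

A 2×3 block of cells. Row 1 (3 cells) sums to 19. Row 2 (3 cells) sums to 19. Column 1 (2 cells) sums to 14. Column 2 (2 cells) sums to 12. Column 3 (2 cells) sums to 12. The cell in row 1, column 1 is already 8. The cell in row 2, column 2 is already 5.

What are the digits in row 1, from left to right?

(1,2) = 12 − 5 = 7 completes the 12 down.
(1,3) = 19 − 15 = 4 completes the 19 across.
(2,1) = 14 − 8 = 6 completes the 14 down.
(2,3) = 19 − 11 = 8 completes the 19 across.

8 7 4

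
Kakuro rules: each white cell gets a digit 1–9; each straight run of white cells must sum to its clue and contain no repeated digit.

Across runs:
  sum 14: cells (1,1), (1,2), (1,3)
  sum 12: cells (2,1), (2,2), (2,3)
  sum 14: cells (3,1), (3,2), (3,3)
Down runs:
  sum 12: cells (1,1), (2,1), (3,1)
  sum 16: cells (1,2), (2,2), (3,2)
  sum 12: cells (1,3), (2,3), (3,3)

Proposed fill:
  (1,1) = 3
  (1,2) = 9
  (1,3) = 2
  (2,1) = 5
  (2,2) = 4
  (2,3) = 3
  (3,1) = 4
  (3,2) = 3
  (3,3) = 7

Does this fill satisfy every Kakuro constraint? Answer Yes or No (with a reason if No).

Across: 3+9+2=14; 5+4+3=12; 4+3+7=14. Down: 3+5+4=12; 9+4+3=16; 2+3+7=12. No digit repeats within any run.

Yes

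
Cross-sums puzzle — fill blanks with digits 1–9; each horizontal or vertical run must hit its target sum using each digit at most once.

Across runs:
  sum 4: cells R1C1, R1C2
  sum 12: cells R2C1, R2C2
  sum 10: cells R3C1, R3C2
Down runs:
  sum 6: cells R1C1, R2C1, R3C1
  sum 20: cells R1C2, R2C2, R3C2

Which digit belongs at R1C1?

1

4 in 2 cells must be {1,3}; 6 in 3 cells must be {1,2,3}.
The 4 across and the 20 down share only 3, so R1C2 = 3.
The 12 across and the 6 down share only 3, so R2C1 = 3.
R2C2 = 12 − 3 = 9 completes the 12 across.
R3C2 = 20 − 12 = 8 completes the 20 down.
R1C1 = 4 − 3 = 1 completes the 4 across.
R3C1 = 10 − 8 = 2 completes the 10 across.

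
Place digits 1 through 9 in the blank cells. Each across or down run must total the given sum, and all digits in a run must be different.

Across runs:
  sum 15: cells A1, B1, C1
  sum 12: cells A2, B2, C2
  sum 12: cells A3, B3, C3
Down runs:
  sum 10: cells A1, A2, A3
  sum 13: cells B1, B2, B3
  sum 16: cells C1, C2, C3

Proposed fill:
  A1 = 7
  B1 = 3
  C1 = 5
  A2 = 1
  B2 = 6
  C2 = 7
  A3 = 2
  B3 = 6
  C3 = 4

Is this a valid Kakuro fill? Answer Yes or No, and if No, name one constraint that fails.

No — the down run B1–B3 sums to 15, not 13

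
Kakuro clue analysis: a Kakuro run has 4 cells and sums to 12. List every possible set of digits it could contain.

{1,2,3,6}; {1,2,4,5}

4 distinct digits from 1–9 sum between 10 and 30.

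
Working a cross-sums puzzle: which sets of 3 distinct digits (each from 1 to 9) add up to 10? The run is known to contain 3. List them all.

{1,3,6}; {2,3,5}

3 distinct digits from 1–9 sum between 6 and 24.
Keeping only sets containing 3.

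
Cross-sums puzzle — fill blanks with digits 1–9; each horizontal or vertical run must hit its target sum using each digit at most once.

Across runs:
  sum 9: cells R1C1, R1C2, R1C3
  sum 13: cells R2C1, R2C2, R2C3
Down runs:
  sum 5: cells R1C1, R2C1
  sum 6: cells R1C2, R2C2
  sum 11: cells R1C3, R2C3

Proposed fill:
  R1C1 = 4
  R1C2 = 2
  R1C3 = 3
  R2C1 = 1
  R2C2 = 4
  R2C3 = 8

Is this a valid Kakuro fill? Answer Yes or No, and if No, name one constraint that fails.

Yes

Across: 4+2+3=9; 1+4+8=13. Down: 4+1=5; 2+4=6; 3+8=11. No digit repeats within any run.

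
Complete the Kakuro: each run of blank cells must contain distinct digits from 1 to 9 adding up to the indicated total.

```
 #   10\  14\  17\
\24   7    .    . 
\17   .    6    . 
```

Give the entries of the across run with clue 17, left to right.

3 6 8

24 in 3 cells must be {7,8,9}; 17 in 2 cells must be {8,9}.
R1C2 = 14 − 6 = 8 completes the 14 down.
R1C3 = 24 − 15 = 9 completes the 24 across.
R2C1 = 10 − 7 = 3 completes the 10 down.
R2C3 = 17 − 9 = 8 completes the 17 across.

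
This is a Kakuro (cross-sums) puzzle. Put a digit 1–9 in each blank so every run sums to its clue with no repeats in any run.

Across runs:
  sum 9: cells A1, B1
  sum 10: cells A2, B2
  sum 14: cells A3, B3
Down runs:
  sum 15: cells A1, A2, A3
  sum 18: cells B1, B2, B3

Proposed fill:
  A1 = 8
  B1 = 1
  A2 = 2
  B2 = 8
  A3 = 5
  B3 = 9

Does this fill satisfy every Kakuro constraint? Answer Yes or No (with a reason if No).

Yes

Across: 8+1=9; 2+8=10; 5+9=14. Down: 8+2+5=15; 1+8+9=18. No digit repeats within any run.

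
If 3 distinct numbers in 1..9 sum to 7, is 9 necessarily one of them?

The only way to make 7 from 3 distinct digits is {1,2,4}, which does not contain 9.

No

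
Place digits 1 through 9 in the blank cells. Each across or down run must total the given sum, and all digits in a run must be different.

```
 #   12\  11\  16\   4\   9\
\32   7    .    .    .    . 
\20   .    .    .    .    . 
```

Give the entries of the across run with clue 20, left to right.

5 3 7 1 4

16 in 2 cells must be {7,9}; 4 in 2 cells must be {1,3}.
Given what's placed, R1C3 must be 9 to fit the 32 across and 16 down.
R1C4 = 3: the only remaining digit allowed by both the 32 across and the 4 down.
R2C1 = 12 − 7 = 5 completes the 12 down.
R2C3 = 16 − 9 = 7 completes the 16 down.
R2C4 = 4 − 3 = 1 completes the 4 down.
Nothing is forced directly, so branch on R2C2, whose candidates are 3 or 4. If R2C2 = 4: then R1C2 would have to be in {5,8} for the 32 across but in {7} for the 11 down — contradiction. So R2C2 = 3.
R1C2 = 11 − 3 = 8 completes the 11 down.
R1C5 = 32 − 27 = 5 completes the 32 across.
R2C5 = 20 − 16 = 4 completes the 20 across.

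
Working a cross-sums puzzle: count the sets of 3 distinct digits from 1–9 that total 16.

3 distinct digits from 1–9 sum between 6 and 24.

8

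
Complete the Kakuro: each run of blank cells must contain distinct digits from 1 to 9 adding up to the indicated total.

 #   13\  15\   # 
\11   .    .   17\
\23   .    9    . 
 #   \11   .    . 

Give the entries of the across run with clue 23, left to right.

23 in 3 cells must be {6,8,9}; 17 in 2 cells must be {8,9}.
R2C3 = 8: the only remaining digit allowed by both the 23 across and the 17 down.
R3C3 = 17 − 8 = 9 completes the 17 down.
R2C1 = 23 − 17 = 6 completes the 23 across.
R3C2 = 11 − 9 = 2 completes the 11 across.
R1C1 = 13 − 6 = 7 completes the 13 down.
R1C2 = 11 − 7 = 4 completes the 11 across.

6 9 8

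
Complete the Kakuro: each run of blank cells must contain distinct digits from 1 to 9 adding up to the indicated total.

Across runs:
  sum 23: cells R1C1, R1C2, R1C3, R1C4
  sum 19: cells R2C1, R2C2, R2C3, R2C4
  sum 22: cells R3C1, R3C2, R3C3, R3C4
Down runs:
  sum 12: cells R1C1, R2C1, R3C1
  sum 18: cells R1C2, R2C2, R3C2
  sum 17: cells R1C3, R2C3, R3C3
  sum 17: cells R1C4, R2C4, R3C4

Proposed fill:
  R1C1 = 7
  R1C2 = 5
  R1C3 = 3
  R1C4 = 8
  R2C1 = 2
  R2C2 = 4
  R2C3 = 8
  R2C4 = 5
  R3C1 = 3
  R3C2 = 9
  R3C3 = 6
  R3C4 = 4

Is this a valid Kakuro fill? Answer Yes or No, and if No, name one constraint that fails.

Yes

Across: 7+5+3+8=23; 2+4+8+5=19; 3+9+6+4=22. Down: 7+2+3=12; 5+4+9=18; 3+8+6=17; 8+5+4=17. No digit repeats within any run.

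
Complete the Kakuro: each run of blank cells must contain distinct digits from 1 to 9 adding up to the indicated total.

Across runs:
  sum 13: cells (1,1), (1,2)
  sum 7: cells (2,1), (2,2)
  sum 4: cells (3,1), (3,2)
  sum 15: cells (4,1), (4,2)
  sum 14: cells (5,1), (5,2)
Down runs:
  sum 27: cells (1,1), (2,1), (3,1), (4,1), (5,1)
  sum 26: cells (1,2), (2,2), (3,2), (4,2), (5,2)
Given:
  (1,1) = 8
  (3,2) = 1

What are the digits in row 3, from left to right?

4 in 2 cells must be {1,3}.
(1,2) = 13 − 8 = 5 completes the 13 across.
(3,1) = 4 − 1 = 3 completes the 4 across.

3 1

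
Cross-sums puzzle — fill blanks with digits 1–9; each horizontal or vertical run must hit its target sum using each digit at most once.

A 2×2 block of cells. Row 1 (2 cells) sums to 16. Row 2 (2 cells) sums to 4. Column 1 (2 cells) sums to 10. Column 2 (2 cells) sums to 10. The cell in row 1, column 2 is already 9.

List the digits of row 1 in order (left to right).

16 in 2 cells must be {7,9}; 4 in 2 cells must be {1,3}.
(1,1) = 16 − 9 = 7 completes the 16 across.
(2,1) = 10 − 7 = 3 completes the 10 down.
(2,2) = 4 − 3 = 1 completes the 4 across.

7 9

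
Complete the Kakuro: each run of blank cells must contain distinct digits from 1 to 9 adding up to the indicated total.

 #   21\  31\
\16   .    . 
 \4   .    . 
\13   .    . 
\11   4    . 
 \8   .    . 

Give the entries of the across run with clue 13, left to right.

5 8

16 in 2 cells must be {7,9}; 4 in 2 cells must be {1,3}.
R4C2 = 11 − 4 = 7 completes the 11 across.
Given what's placed, R1C2 must be 9 to fit the 16 across and 31 down.
R1C1 = 16 − 9 = 7 completes the 16 across.
Nothing is forced directly, so branch on R3C1, whose candidates are 5 or 6. If R3C1 = 6: then R3C2 would have to be in {7} for the 13 across but in {1,2,3,4,5,6,8} for the 31 down — contradiction. So R3C1 = 5.
R2C1 = 3: the only remaining digit allowed by both the 4 across and the 21 down.
R2C2 = 4 − 3 = 1 completes the 4 across.
R3C2 = 13 − 5 = 8 completes the 13 across.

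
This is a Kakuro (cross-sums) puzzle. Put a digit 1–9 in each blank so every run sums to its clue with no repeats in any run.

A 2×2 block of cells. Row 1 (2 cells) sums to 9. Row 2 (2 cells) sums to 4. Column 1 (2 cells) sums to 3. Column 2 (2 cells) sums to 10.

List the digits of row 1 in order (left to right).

2 7

4 in 2 cells must be {1,3}; 3 in 2 cells must be {1,2}.
The 4 across and the 3 down share only 1, so (2,1) = 1.
(2,2) = 4 − 1 = 3 completes the 4 across.
(1,1) = 3 − 1 = 2 completes the 3 down.
(1,2) = 9 − 2 = 7 completes the 9 across.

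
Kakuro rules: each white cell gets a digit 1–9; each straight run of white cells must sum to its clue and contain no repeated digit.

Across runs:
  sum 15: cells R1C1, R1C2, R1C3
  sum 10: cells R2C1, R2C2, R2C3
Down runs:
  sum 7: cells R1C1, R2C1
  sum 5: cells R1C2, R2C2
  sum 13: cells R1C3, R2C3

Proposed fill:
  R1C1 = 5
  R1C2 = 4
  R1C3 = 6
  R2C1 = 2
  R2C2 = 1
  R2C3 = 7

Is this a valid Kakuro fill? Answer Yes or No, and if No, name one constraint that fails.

Yes

Across: 5+4+6=15; 2+1+7=10. Down: 5+2=7; 4+1=5; 6+7=13. No digit repeats within any run.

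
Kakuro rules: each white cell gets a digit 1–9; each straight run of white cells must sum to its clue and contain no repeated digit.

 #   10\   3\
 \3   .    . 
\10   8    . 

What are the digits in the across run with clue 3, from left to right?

2 1

3 in 2 cells must be {1,2}.
R1C1 = 10 − 8 = 2 completes the 10 down.
R1C2 = 3 − 2 = 1 completes the 3 across.
R2C2 = 10 − 8 = 2 completes the 10 across.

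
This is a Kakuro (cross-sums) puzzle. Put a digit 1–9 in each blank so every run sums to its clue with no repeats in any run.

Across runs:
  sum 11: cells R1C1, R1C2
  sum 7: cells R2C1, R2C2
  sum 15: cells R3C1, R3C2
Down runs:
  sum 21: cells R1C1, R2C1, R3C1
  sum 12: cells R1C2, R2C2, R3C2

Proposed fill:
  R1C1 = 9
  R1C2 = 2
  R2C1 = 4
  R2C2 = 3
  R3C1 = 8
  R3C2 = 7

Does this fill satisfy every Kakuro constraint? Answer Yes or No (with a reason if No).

Across: 9+2=11; 4+3=7; 8+7=15. Down: 9+4+8=21; 2+3+7=12. No digit repeats within any run.

Yes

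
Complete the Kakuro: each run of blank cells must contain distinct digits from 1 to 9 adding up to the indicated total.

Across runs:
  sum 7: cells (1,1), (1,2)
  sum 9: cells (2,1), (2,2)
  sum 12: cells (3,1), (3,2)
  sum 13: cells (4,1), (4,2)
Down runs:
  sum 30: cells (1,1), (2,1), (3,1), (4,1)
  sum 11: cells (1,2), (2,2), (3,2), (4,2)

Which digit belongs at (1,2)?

1

30 in 4 cells must be {6,7,8,9}; 11 in 4 cells must be {1,2,3,5}.
Only 6 fits (1,1) under both its across sum 7 and down sum 30.
(1,2) = 7 − 6 = 1 completes the 7 across.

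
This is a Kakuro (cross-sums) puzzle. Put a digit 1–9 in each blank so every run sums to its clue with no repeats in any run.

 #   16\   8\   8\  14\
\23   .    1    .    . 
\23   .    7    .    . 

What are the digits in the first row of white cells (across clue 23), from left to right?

7 1 6 9

16 in 2 cells must be {7,9}.
R2C1 = 9: the only remaining digit allowed by both the 23 across and the 16 down.
R1C1 = 16 − 9 = 7 completes the 16 down.
R1C3 = 6: the only remaining digit allowed by both the 23 across and the 8 down.
R1C4 = 23 − 14 = 9 completes the 23 across.
R2C3 = 8 − 6 = 2 completes the 8 down.
R2C4 = 23 − 18 = 5 completes the 23 across.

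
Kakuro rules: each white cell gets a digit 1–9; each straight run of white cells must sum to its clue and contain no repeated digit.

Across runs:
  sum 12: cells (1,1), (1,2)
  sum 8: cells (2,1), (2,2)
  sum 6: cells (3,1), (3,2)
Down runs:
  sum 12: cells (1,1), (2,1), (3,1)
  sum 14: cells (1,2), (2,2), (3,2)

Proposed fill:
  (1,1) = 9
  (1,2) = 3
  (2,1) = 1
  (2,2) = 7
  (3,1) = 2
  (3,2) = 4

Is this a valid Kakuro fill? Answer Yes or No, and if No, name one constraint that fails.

Yes

Across: 9+3=12; 1+7=8; 2+4=6. Down: 9+1+2=12; 3+7+4=14. No digit repeats within any run.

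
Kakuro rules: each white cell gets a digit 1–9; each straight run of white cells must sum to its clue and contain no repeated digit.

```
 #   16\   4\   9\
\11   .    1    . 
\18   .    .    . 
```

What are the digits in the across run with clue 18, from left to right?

16 in 2 cells must be {7,9}; 4 in 2 cells must be {1,3}.
R1C1 = 7: the only remaining digit allowed by both the 11 across and the 16 down.
R1C3 = 11 − 8 = 3 completes the 11 across.
R2C1 = 16 − 7 = 9 completes the 16 down.
R2C2 = 4 − 1 = 3 completes the 4 down.
R2C3 = 18 − 12 = 6 completes the 18 across.

9 3 6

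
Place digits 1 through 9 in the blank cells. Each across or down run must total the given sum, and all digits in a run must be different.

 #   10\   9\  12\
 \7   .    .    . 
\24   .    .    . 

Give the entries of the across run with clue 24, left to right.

9, 7, 8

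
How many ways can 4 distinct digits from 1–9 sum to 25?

4 distinct digits from 1–9 sum between 10 and 30.
Enumerating: {1,7,8,9}, {2,6,8,9}, {3,5,8,9}, {3,6,7,9}, {4,5,7,9}, {4,6,7,8}.

6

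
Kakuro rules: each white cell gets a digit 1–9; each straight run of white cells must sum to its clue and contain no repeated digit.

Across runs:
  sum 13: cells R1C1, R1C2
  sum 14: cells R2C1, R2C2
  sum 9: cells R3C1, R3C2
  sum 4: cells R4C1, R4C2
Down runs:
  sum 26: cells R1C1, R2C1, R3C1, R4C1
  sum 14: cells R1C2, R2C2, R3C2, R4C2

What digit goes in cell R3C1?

4 in 2 cells must be {1,3}.
Only 3 fits R4C1 under both its across sum 4 and down sum 26.
R4C2 = 4 − 3 = 1 completes the 4 across.
Nothing is forced directly, so branch on R3C1, whose candidates are 6 or 8. If R3C1 = 8: then R3C2 would have to be in {1} for the 9 across but in {2,3,4,5,6,7,8} for the 14 down — contradiction. So R3C1 = 6.

6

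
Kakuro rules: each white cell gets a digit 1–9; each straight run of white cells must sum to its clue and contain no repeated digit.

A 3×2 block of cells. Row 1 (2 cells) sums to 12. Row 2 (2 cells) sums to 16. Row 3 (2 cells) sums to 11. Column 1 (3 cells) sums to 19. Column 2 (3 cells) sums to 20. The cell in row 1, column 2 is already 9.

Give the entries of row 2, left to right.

9, 7

16 in 2 cells must be {7,9}.
(1,1) = 12 − 9 = 3 completes the 12 across.
Given what's placed, (2,2) must be 7 to fit the 16 across and 20 down.
(3,2) = 20 − 16 = 4 completes the 20 down.
(2,1) = 16 − 7 = 9 completes the 16 across.
(3,1) = 11 − 4 = 7 completes the 11 across.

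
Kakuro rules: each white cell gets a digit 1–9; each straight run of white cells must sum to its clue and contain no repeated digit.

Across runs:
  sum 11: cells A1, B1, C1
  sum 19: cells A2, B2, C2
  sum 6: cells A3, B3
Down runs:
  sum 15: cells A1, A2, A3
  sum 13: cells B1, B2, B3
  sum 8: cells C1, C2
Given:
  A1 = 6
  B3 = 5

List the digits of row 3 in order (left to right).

1 5

A3 = 6 − 5 = 1 completes the 6 across.
A2 = 15 − 7 = 8 completes the 15 down.
No cell is forced outright now. B1 can only be 1 or 2 (the digits allowed by both its 11 across and its 13 down). If B1 = 1: then C1 would have to be in {4} for the 11 across but in {1,2,3,5,6,7} for the 8 down — contradiction. So B1 = 2.
C1 = 11 − 8 = 3 completes the 11 across.
B2 = 13 − 7 = 6 completes the 13 down.
C2 = 19 − 14 = 5 completes the 19 across.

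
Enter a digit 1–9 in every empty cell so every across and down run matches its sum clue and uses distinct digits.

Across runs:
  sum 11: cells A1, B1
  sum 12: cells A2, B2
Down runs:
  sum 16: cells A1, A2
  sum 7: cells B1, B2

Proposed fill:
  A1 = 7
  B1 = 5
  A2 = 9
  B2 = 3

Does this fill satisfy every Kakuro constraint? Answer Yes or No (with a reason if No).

No — the down run B1–B2 sums to 8, not 7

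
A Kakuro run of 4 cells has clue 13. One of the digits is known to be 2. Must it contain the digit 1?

Every partition of 13 into 4 distinct digits under that restriction includes 1: {1,2,3,7}, {1,2,4,6}.

Yes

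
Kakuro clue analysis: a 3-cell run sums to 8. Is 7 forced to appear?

No

Counterexample: {1,2,5} sums to 8 without using 7.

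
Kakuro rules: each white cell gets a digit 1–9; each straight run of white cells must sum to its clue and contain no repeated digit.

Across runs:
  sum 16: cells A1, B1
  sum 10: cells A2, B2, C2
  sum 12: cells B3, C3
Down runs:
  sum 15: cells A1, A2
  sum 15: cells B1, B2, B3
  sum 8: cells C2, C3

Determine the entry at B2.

16 in 2 cells must be {7,9}.
Nothing is forced directly, so branch on A2, whose candidates are 6 or 7. If A2 = 7: then A1 would have to be in {7,9} for the 16 across but in {8} for the 15 down — contradiction. So A2 = 6.
A1 = 15 − 6 = 9 completes the 15 down.
B1 = 16 − 9 = 7 completes the 16 across.
B2 = 3: the only remaining digit allowed by both the 10 across and the 15 down.
C2 = 10 − 9 = 1 completes the 10 across.
B3 = 15 − 10 = 5 completes the 15 down.
C3 = 12 − 5 = 7 completes the 12 across.

3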